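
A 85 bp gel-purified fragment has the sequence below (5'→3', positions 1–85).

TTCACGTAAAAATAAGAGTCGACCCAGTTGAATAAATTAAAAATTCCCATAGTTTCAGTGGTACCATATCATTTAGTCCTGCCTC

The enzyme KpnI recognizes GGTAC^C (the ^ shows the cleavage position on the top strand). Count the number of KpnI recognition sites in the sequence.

GGTACC occurs starting at position 60.
KpnI cuts at 1 site.

1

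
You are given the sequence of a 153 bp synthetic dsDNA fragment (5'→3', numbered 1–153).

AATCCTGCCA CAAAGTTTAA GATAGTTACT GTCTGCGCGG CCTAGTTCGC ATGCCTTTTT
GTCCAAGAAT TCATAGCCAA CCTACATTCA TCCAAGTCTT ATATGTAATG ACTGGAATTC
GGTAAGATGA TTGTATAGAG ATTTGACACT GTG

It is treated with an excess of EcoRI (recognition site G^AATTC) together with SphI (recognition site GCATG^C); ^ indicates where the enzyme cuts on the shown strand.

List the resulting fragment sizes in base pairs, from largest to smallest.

EcoRI sites (GAATTC) start at positions 67, 115.
EcoRI cuts after the first base of each site, so after positions 67, 115.
The SphI site (GCATGC) starts at position 49.
SphI cuts after base 5 of each site (before the last base), so after position 53.
Combined cut positions: 53, 67, 115.
Linear molecule, 3 cuts → 4 fragments:
  1–53 → 53 bp
  54–67 → 14 bp
  68–115 → 48 bp
  116–153 → 38 bp
Sorted largest to smallest: 53, 48, 38, 14 bp.

53, 48, 38, 14 bp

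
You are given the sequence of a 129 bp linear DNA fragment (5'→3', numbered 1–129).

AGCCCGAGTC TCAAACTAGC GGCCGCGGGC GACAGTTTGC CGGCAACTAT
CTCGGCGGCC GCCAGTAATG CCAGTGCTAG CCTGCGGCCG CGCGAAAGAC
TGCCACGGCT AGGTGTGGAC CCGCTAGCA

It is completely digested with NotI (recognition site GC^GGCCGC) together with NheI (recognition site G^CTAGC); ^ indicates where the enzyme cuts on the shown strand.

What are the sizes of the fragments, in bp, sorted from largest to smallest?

NotI sites (GCGGCCGC) start at positions 19, 55, 84.
NotI cuts after base 2 of each site, so after positions 20, 56, 85.
NheI sites (GCTAGC) start at positions 76, 123.
NheI cuts after the first base of each site, so after positions 76, 123.
Combined cut positions: 20, 56, 76, 85, 123.
Linear molecule, 5 cuts → 6 fragments:
  1–20 → 20 bp
  21–56 → 36 bp
  57–76 → 20 bp
  77–85 → 9 bp
  86–123 → 38 bp
  124–129 → 6 bp
Sorted largest to smallest: 38, 36, 20, 20, 9, 6 bp.

38, 36, 20, 20, 9, 6 bp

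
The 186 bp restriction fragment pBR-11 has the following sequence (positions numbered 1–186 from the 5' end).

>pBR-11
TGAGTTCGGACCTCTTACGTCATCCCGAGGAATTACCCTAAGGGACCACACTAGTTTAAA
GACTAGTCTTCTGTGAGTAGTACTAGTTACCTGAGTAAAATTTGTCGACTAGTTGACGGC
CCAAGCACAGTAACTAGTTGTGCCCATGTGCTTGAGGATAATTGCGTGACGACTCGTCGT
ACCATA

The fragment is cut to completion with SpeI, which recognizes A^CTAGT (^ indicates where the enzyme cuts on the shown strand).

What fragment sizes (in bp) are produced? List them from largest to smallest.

SpeI sites (ACTAGT) start at positions 50, 62, 82, 108, 133.
SpeI cuts after the first base of each site, so after positions 50, 62, 82, 108, 133.
Linear molecule, 5 cuts → 6 fragments:
  1–50 → 50 bp
  51–62 → 12 bp
  63–82 → 20 bp
  83–108 → 26 bp
  109–133 → 25 bp
  134–186 → 53 bp
Sorted largest to smallest: 53, 50, 26, 25, 20, 12 bp.

53, 50, 26, 25, 20, 12 bp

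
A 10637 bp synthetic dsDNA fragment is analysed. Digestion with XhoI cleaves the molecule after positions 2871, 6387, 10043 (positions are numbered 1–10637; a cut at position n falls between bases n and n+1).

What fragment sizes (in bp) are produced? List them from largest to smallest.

3656, 3516, 2871, 594 bp

Linear molecule, 3 cuts → 4 fragments:
  2871 − 0 = 2871 bp
  6387 − 2871 = 3516 bp
  10043 − 6387 = 3656 bp
  10637 − 10043 = 594 bp
Sorted largest to smallest: 3656, 3516, 2871, 594 bp.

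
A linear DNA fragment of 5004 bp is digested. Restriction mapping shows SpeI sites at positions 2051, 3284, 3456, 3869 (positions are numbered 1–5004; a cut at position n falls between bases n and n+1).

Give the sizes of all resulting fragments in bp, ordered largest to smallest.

Linear molecule, 4 cuts → 5 fragments:
  2051 − 0 = 2051 bp
  3284 − 2051 = 1233 bp
  3456 − 3284 = 172 bp
  3869 − 3456 = 413 bp
  5004 − 3869 = 1135 bp
Sorted largest to smallest: 2051, 1233, 1135, 413, 172 bp.

2051, 1233, 1135, 413, 172 bp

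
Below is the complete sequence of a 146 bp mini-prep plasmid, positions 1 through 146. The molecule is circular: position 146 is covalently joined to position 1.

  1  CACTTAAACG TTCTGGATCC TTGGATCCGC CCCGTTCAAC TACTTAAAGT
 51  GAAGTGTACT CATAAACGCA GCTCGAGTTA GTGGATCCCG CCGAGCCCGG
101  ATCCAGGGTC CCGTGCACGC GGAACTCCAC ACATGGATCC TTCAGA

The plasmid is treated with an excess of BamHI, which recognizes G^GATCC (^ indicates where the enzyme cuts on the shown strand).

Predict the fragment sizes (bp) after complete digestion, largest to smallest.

BamHI sites (GGATCC) start at positions 15, 23, 83, 99, 135.
BamHI cuts after the first base of each site, so after positions 15, 23, 83, 99, 135.
Circular molecule, 5 cuts → 5 fragments:
  16–23 → 8 bp
  24–83 → 60 bp
  84–99 → 16 bp
  100–135 → 36 bp
  136–146 then 1–15 → 11 + 15 = 26 bp
Sorted largest to smallest: 60, 36, 26, 16, 8 bp.

60, 36, 26, 16, 8 bp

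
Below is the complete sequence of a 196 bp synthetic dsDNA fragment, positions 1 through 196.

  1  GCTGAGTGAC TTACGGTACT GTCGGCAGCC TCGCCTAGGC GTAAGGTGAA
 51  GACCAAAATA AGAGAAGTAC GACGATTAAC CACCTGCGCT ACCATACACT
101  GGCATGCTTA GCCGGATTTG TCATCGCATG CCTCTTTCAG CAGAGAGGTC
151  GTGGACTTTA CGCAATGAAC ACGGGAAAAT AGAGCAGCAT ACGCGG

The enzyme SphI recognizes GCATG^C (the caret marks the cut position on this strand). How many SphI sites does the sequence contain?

2

GCATGC occurs starting at positions 102, 126.
SphI cuts at 2 sites.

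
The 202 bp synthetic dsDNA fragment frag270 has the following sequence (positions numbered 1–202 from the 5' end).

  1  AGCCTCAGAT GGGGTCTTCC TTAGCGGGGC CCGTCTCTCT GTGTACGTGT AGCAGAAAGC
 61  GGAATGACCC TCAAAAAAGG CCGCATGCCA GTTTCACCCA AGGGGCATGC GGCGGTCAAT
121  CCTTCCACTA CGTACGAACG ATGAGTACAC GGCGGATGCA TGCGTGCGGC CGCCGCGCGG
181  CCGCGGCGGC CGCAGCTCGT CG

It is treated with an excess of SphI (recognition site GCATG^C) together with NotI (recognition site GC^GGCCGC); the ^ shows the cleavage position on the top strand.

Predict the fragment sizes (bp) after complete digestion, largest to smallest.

SphI sites (GCATGC) start at positions 83, 105, 158.
SphI cuts after base 5 of each site (before the last base), so after positions 87, 109, 162.
NotI sites (GCGGCCGC) start at positions 166, 177, 186.
NotI cuts after base 2 of each site, so after positions 167, 178, 187.
Combined cut positions: 87, 109, 162, 167, 178, 187.
Linear molecule, 6 cuts → 7 fragments:
  1–87 → 87 bp
  88–109 → 22 bp
  110–162 → 53 bp
  163–167 → 5 bp
  168–178 → 11 bp
  179–187 → 9 bp
  188–202 → 15 bp
Sorted largest to smallest: 87, 53, 22, 15, 11, 9, 5 bp.

87, 53, 22, 15, 11, 9, 5 bp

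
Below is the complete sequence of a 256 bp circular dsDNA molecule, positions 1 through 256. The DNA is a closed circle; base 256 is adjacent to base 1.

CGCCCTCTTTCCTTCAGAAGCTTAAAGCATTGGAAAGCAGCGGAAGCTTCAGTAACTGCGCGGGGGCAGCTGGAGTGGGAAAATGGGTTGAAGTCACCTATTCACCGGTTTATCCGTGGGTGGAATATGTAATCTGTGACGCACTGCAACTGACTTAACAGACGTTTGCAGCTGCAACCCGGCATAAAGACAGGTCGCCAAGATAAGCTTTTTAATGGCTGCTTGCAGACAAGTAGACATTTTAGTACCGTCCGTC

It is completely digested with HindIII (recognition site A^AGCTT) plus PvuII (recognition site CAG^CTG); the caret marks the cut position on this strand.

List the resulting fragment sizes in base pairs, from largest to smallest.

HindIII sites (AAGCTT) start at positions 18, 44, 205.
HindIII cuts after the first base of each site, so after positions 18, 44, 205.
PvuII sites (CAGCTG) start at positions 67, 169.
PvuII cuts after base 3 of each site, so after positions 69, 171.
Combined cut positions: 18, 44, 69, 171, 205.
Circular molecule, 5 cuts → 5 fragments:
  19–44 → 26 bp
  45–69 → 25 bp
  70–171 → 102 bp
  172–205 → 34 bp
  206–256 then 1–18 → 51 + 18 = 69 bp
Sorted largest to smallest: 102, 69, 34, 26, 25 bp.

102, 69, 34, 26, 25 bp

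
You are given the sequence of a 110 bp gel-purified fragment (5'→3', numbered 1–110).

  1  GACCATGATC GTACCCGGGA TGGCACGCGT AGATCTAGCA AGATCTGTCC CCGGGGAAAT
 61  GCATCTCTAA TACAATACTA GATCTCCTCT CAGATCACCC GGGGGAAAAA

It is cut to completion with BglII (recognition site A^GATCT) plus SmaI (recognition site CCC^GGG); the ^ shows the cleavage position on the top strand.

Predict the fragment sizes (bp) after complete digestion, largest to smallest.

28, 20, 16, 15, 11, 10, 10 bp

BglII sites (AGATCT) start at positions 31, 41, 80.
BglII cuts after the first base of each site, so after positions 31, 41, 80.
SmaI sites (CCCGGG) start at positions 14, 50, 98.
SmaI cuts after base 3 of each site, so after positions 16, 52, 100.
Combined cut positions: 16, 31, 41, 52, 80, 100.
Linear molecule, 6 cuts → 7 fragments:
  1–16 → 16 bp
  17–31 → 15 bp
  32–41 → 10 bp
  42–52 → 11 bp
  53–80 → 28 bp
  81–100 → 20 bp
  101–110 → 10 bp
Sorted largest to smallest: 28, 20, 16, 15, 11, 10, 10 bp.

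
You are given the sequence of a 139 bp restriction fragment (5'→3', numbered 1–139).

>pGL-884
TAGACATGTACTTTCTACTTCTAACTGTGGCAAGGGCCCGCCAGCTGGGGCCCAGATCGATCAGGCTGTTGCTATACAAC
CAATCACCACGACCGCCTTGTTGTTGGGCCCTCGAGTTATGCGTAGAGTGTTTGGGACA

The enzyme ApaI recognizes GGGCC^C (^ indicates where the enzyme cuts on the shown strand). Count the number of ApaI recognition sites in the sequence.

GGGCCC occurs starting at positions 34, 48, 106.
ApaI cuts at 3 sites.

3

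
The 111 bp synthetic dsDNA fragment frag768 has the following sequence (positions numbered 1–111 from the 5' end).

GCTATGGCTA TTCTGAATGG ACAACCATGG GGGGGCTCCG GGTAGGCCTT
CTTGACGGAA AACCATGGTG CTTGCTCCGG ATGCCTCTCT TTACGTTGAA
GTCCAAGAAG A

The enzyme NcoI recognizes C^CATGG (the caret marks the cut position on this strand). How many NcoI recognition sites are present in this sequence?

2

CCATGG occurs starting at positions 25, 63.
NcoI cuts at 2 sites.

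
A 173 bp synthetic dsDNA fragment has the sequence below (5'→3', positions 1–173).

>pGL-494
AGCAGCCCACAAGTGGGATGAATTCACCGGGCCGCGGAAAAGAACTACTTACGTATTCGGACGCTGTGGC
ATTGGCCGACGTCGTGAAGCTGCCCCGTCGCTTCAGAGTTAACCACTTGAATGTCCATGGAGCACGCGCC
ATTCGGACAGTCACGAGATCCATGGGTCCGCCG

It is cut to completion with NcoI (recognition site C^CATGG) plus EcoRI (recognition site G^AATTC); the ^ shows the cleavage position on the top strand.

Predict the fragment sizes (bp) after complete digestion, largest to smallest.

NcoI sites (CCATGG) start at positions 125, 160.
NcoI cuts after the first base of each site, so after positions 125, 160.
The EcoRI site (GAATTC) starts at position 20.
EcoRI cuts after the first base of each site, so after position 20.
Combined cut positions: 20, 125, 160.
Linear molecule, 3 cuts → 4 fragments:
  1–20 → 20 bp
  21–125 → 105 bp
  126–160 → 35 bp
  161–173 → 13 bp
Sorted largest to smallest: 105, 35, 20, 13 bp.

105, 35, 20, 13 bp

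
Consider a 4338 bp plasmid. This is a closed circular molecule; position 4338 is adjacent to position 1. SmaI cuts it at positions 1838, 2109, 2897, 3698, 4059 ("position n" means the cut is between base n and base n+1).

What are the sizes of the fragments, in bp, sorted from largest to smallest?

Circular molecule, 5 cuts → 5 fragments:
  2109 − 1838 = 271 bp
  2897 − 2109 = 788 bp
  3698 − 2897 = 801 bp
  4059 − 3698 = 361 bp
  wrap: 4338 − 4059 + 1838 = 2117 bp
Sorted largest to smallest: 2117, 801, 788, 361, 271 bp.

2117, 801, 788, 361, 271 bp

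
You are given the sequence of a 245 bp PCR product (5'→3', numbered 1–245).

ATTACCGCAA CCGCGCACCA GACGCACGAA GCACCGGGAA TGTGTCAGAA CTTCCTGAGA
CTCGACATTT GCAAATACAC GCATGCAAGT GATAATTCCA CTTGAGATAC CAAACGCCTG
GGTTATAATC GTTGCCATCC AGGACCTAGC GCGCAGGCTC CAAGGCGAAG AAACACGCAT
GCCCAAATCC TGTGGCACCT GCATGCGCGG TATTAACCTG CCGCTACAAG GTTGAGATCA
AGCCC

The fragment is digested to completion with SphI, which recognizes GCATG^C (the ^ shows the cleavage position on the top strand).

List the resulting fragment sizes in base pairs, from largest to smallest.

SphI sites (GCATGC) start at positions 81, 177, 201.
SphI cuts after base 5 of each site (before the last base), so after positions 85, 181, 205.
Linear molecule, 3 cuts → 4 fragments:
  1–85 → 85 bp
  86–181 → 96 bp
  182–205 → 24 bp
  206–245 → 40 bp
Sorted largest to smallest: 96, 85, 40, 24 bp.

96, 85, 40, 24 bp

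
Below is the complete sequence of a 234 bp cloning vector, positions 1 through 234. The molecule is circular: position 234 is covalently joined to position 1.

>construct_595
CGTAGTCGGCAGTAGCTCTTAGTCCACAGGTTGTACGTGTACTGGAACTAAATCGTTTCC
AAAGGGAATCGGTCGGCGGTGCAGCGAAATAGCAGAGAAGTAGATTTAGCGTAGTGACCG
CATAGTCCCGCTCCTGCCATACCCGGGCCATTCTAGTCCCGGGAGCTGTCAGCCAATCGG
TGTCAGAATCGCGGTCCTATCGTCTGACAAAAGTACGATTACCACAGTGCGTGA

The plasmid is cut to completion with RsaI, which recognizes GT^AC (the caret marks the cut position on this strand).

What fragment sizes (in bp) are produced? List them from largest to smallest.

RsaI sites (GTAC) start at positions 33, 39, 213.
RsaI cuts after base 2 of each site, so after positions 34, 40, 214.
Circular molecule, 3 cuts → 3 fragments:
  35–40 → 6 bp
  41–214 → 174 bp
  215–234 then 1–34 → 20 + 34 = 54 bp
Sorted largest to smallest: 174, 54, 6 bp.

174, 54, 6 bp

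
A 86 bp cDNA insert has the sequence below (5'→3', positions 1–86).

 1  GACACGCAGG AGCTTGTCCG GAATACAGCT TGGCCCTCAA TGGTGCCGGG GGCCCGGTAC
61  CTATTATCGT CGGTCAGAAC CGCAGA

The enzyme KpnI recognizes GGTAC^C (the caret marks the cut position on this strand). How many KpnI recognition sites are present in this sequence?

1

GGTACC occurs starting at position 56.
KpnI cuts at 1 site.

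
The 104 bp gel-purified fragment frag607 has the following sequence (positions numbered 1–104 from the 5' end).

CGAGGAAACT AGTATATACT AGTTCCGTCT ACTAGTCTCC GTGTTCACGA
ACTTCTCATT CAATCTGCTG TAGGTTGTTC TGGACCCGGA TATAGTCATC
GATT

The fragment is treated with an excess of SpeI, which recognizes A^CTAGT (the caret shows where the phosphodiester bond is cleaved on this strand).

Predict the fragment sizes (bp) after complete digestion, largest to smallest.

73, 13, 10, 8 bp

SpeI sites (ACTAGT) start at positions 8, 18, 31.
SpeI cuts after the first base of each site, so after positions 8, 18, 31.
Linear molecule, 3 cuts → 4 fragments:
  1–8 → 8 bp
  9–18 → 10 bp
  19–31 → 13 bp
  32–104 → 73 bp
Sorted largest to smallest: 73, 13, 10, 8 bp.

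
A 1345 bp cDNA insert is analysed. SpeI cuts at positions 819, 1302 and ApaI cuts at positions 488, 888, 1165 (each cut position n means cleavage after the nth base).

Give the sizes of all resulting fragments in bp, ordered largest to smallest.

Combined cut positions (sorted): 488, 819, 888, 1165, 1302.
Linear molecule, 5 cuts → 6 fragments:
  488 − 0 = 488 bp
  819 − 488 = 331 bp
  888 − 819 = 69 bp
  1165 − 888 = 277 bp
  1302 − 1165 = 137 bp
  1345 − 1302 = 43 bp
Sorted largest to smallest: 488, 331, 277, 137, 69, 43 bp.

488, 331, 277, 137, 69, 43 bp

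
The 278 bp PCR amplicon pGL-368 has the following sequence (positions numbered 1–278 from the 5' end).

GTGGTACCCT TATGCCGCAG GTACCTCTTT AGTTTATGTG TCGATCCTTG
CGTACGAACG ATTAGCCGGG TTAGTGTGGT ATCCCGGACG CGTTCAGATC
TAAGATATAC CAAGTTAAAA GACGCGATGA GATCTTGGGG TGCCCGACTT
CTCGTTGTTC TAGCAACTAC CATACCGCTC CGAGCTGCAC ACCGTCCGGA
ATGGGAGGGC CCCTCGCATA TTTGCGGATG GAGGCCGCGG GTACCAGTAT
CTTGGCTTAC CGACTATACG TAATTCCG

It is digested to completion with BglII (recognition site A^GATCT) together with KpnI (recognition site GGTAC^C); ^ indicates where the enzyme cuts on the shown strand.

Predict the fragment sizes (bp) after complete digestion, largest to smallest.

114, 72, 34, 34, 17, 7 bp

BglII sites (AGATCT) start at positions 96, 130.
BglII cuts after the first base of each site, so after positions 96, 130.
KpnI sites (GGTACC) start at positions 3, 20, 240.
KpnI cuts after base 5 of each site (before the last base), so after positions 7, 24, 244.
Combined cut positions: 7, 24, 96, 130, 244.
Linear molecule, 5 cuts → 6 fragments:
  1–7 → 7 bp
  8–24 → 17 bp
  25–96 → 72 bp
  97–130 → 34 bp
  131–244 → 114 bp
  245–278 → 34 bp
Sorted largest to smallest: 114, 72, 34, 34, 17, 7 bp.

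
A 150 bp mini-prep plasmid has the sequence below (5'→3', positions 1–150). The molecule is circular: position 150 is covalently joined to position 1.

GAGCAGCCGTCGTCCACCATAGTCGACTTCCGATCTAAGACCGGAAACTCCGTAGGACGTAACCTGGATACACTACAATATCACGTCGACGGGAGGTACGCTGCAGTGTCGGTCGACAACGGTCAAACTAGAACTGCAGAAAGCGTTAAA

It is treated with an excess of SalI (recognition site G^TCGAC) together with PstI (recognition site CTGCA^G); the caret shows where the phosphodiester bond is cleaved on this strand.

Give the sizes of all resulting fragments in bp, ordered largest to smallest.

SalI sites (GTCGAC) start at positions 22, 85, 112.
SalI cuts after the first base of each site, so after positions 22, 85, 112.
PstI sites (CTGCAG) start at positions 101, 134.
PstI cuts after base 5 of each site (before the last base), so after positions 105, 138.
Combined cut positions: 22, 85, 105, 112, 138.
Circular molecule, 5 cuts → 5 fragments:
  23–85 → 63 bp
  86–105 → 20 bp
  106–112 → 7 bp
  113–138 → 26 bp
  139–150 then 1–22 → 12 + 22 = 34 bp
Sorted largest to smallest: 63, 34, 26, 20, 7 bp.

63, 34, 26, 20, 7 bp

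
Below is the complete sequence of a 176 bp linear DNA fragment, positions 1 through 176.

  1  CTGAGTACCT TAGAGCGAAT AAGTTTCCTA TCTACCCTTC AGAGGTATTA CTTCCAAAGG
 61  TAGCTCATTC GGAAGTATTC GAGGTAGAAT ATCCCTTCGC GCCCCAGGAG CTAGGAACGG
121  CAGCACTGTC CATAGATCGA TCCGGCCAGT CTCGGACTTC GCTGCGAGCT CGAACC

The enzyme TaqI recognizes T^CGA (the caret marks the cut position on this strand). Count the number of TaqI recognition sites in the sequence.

TCGA occurs starting at positions 79, 137, 170.
TaqI cuts at 3 sites.

3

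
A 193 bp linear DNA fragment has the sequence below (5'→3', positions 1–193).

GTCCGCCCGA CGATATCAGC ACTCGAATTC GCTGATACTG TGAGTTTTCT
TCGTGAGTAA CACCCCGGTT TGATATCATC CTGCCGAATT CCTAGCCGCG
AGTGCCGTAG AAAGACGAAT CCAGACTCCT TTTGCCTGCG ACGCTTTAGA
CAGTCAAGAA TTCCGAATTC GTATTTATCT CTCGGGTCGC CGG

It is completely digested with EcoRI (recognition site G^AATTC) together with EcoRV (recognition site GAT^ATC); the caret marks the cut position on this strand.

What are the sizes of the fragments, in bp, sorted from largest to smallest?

EcoRI sites (GAATTC) start at positions 25, 86, 158, 165.
EcoRI cuts after the first base of each site, so after positions 25, 86, 158, 165.
EcoRV sites (GATATC) start at positions 12, 72.
EcoRV cuts after base 3 of each site, so after positions 14, 74.
Combined cut positions: 14, 25, 74, 86, 158, 165.
Linear molecule, 6 cuts → 7 fragments:
  1–14 → 14 bp
  15–25 → 11 bp
  26–74 → 49 bp
  75–86 → 12 bp
  87–158 → 72 bp
  159–165 → 7 bp
  166–193 → 28 bp
Sorted largest to smallest: 72, 49, 28, 14, 12, 11, 7 bp.

72, 49, 28, 14, 12, 11, 7 bp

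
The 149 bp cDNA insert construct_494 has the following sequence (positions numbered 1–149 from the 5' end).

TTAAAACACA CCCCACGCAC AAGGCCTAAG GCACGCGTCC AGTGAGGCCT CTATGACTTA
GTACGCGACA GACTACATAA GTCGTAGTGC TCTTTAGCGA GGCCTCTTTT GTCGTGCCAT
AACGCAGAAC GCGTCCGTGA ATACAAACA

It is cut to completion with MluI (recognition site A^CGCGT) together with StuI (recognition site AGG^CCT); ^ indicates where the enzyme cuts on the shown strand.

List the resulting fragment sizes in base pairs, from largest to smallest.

MluI sites (ACGCGT) start at positions 33, 129.
MluI cuts after the first base of each site, so after positions 33, 129.
StuI sites (AGGCCT) start at positions 22, 45, 100.
StuI cuts after base 3 of each site, so after positions 24, 47, 102.
Combined cut positions: 24, 33, 47, 102, 129.
Linear molecule, 5 cuts → 6 fragments:
  1–24 → 24 bp
  25–33 → 9 bp
  34–47 → 14 bp
  48–102 → 55 bp
  103–129 → 27 bp
  130–149 → 20 bp
Sorted largest to smallest: 55, 27, 24, 20, 14, 9 bp.

55, 27, 24, 20, 14, 9 bp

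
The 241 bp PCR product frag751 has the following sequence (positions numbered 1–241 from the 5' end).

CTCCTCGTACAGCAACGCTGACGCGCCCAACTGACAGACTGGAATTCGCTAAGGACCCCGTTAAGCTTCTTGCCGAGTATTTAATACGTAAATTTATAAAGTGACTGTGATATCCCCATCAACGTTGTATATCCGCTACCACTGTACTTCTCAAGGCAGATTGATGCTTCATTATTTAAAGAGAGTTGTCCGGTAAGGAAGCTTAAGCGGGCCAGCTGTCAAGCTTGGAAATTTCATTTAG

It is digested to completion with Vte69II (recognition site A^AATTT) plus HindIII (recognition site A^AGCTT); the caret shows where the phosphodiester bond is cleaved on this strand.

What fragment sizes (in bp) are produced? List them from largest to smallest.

Vte69II sites (AAATTT) start at positions 90, 229.
Vte69II cuts after the first base of each site, so after positions 90, 229.
HindIII sites (AAGCTT) start at positions 63, 199, 221.
HindIII cuts after the first base of each site, so after positions 63, 199, 221.
Combined cut positions: 63, 90, 199, 221, 229.
Linear molecule, 5 cuts → 6 fragments:
  1–63 → 63 bp
  64–90 → 27 bp
  91–199 → 109 bp
  200–221 → 22 bp
  222–229 → 8 bp
  230–241 → 12 bp
Sorted largest to smallest: 109, 63, 27, 22, 12, 8 bp.

109, 63, 27, 22, 12, 8 bp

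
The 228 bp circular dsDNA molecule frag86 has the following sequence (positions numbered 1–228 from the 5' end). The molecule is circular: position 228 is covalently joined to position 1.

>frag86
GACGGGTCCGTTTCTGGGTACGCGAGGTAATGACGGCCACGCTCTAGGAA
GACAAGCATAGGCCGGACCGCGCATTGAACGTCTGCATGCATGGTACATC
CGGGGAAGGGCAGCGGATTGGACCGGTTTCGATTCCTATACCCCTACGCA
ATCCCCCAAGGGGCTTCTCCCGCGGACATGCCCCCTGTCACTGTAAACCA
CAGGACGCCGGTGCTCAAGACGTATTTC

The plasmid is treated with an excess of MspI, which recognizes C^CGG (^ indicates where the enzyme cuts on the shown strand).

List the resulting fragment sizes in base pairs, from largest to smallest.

MspI sites (CCGG) start at positions 63, 100, 123, 208.
MspI cuts after the first base of each site, so after positions 63, 100, 123, 208.
Circular molecule, 4 cuts → 4 fragments:
  64–100 → 37 bp
  101–123 → 23 bp
  124–208 → 85 bp
  209–228 then 1–63 → 20 + 63 = 83 bp
Sorted largest to smallest: 85, 83, 37, 23 bp.

85, 83, 37, 23 bp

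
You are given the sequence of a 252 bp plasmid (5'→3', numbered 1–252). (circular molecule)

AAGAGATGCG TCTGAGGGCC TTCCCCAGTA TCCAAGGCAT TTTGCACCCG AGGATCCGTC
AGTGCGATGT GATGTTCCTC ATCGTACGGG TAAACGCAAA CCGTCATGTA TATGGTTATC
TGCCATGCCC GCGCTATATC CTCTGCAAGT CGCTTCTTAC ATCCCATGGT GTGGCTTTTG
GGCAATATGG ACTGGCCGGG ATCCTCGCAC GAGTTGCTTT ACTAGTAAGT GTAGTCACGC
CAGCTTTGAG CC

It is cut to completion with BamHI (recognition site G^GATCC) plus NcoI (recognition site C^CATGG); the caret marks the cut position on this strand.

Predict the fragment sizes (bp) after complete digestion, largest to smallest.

112, 105, 35 bp

BamHI sites (GGATCC) start at positions 52, 199.
BamHI cuts after the first base of each site, so after positions 52, 199.
The NcoI site (CCATGG) starts at position 164.
NcoI cuts after the first base of each site, so after position 164.
Combined cut positions: 52, 164, 199.
Circular molecule, 3 cuts → 3 fragments:
  53–164 → 112 bp
  165–199 → 35 bp
  200–252 then 1–52 → 53 + 52 = 105 bp
Sorted largest to smallest: 112, 105, 35 bp.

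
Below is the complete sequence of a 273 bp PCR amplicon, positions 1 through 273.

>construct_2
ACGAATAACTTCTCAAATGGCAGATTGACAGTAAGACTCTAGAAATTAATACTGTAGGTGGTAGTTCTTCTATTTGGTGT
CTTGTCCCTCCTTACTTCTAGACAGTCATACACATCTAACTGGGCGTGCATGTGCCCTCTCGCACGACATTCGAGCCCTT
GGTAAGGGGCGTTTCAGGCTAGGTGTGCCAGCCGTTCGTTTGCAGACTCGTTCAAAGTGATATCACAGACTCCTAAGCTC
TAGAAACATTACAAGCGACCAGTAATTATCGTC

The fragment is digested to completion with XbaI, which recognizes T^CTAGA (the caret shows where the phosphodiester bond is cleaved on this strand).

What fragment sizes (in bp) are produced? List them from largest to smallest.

142, 59, 38, 34 bp

XbaI sites (TCTAGA) start at positions 38, 97, 239.
XbaI cuts after the first base of each site, so after positions 38, 97, 239.
Linear molecule, 3 cuts → 4 fragments:
  1–38 → 38 bp
  39–97 → 59 bp
  98–239 → 142 bp
  240–273 → 34 bp
Sorted largest to smallest: 142, 59, 38, 34 bp.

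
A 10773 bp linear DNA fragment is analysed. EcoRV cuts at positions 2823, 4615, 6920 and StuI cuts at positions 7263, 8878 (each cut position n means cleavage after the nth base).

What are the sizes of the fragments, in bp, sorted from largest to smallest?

Combined cut positions (sorted): 2823, 4615, 6920, 7263, 8878.
Linear molecule, 5 cuts → 6 fragments:
  2823 − 0 = 2823 bp
  4615 − 2823 = 1792 bp
  6920 − 4615 = 2305 bp
  7263 − 6920 = 343 bp
  8878 − 7263 = 1615 bp
  10773 − 8878 = 1895 bp
Sorted largest to smallest: 2823, 2305, 1895, 1792, 1615, 343 bp.

2823, 2305, 1895, 1792, 1615, 343 bp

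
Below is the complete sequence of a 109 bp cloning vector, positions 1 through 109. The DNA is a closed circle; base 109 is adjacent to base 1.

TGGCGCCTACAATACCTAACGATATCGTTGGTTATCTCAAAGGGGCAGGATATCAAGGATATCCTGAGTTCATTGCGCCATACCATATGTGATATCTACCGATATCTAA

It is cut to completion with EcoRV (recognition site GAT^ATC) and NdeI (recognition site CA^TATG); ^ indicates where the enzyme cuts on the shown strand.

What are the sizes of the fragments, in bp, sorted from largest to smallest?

EcoRV sites (GATATC) start at positions 21, 49, 58, 91, 101.
EcoRV cuts after base 3 of each site, so after positions 23, 51, 60, 93, 103.
The NdeI site (CATATG) starts at position 84.
NdeI cuts after base 2 of each site, so after position 85.
Combined cut positions: 23, 51, 60, 85, 93, 103.
Circular molecule, 6 cuts → 6 fragments:
  24–51 → 28 bp
  52–60 → 9 bp
  61–85 → 25 bp
  86–93 → 8 bp
  94–103 → 10 bp
  104–109 then 1–23 → 6 + 23 = 29 bp
Sorted largest to smallest: 29, 28, 25, 10, 9, 8 bp.

29, 28, 25, 10, 9, 8 bp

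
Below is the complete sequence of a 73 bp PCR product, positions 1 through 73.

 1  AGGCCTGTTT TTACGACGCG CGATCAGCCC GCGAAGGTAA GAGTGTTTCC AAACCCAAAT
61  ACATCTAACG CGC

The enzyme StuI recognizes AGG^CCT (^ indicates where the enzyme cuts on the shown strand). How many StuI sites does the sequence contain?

1

AGGCCT occurs starting at position 1.
StuI cuts at 1 site.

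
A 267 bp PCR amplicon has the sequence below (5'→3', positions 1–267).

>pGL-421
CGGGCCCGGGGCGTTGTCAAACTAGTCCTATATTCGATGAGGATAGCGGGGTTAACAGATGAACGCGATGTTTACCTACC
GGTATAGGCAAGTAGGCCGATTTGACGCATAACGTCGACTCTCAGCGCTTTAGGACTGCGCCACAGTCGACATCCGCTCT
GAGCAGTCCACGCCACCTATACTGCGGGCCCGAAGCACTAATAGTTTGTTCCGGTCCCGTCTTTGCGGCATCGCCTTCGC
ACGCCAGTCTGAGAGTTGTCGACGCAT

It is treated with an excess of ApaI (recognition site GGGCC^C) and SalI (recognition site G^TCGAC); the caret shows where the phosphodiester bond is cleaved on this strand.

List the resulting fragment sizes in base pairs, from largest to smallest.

108, 68, 44, 32, 9, 6 bp

ApaI sites (GGGCCC) start at positions 2, 186.
ApaI cuts after base 5 of each site (before the last base), so after positions 6, 190.
SalI sites (GTCGAC) start at positions 114, 146, 258.
SalI cuts after the first base of each site, so after positions 114, 146, 258.
Combined cut positions: 6, 114, 146, 190, 258.
Linear molecule, 5 cuts → 6 fragments:
  1–6 → 6 bp
  7–114 → 108 bp
  115–146 → 32 bp
  147–190 → 44 bp
  191–258 → 68 bp
  259–267 → 9 bp
Sorted largest to smallest: 108, 68, 44, 32, 9, 6 bp.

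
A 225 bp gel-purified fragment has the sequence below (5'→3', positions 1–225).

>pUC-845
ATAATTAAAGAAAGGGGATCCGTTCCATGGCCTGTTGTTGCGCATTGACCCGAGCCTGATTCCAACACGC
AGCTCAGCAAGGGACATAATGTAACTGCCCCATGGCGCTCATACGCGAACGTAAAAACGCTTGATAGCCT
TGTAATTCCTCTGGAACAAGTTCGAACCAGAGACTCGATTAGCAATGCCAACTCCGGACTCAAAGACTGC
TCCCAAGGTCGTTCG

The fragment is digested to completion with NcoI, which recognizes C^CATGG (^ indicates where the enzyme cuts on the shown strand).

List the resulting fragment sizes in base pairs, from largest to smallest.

NcoI sites (CCATGG) start at positions 25, 100.
NcoI cuts after the first base of each site, so after positions 25, 100.
Linear molecule, 2 cuts → 3 fragments:
  1–25 → 25 bp
  26–100 → 75 bp
  101–225 → 125 bp
Sorted largest to smallest: 125, 75, 25 bp.

125, 75, 25 bp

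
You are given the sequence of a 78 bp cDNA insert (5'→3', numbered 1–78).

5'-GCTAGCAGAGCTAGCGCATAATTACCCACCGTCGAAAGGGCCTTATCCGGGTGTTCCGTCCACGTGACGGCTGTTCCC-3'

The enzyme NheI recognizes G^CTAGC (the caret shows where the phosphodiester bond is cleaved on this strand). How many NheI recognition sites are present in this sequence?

GCTAGC occurs starting at positions 1, 10.
NheI cuts at 2 sites.

2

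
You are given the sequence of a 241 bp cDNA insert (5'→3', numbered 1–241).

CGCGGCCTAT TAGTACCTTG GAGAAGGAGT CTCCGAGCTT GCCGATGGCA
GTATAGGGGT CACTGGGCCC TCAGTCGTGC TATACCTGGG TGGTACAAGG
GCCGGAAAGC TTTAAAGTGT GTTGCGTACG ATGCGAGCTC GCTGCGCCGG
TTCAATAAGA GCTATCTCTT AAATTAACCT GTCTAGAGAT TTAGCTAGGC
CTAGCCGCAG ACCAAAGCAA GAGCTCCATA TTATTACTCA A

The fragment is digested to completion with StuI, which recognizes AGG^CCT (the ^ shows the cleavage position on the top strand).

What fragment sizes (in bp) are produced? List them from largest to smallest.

The StuI site (AGGCCT) starts at position 197.
StuI cuts after base 3 of each site, so after position 199.
Linear molecule, 1 cut → 2 fragments:
  1–199 → 199 bp
  200–241 → 42 bp
Sorted largest to smallest: 199, 42 bp.

199, 42 bp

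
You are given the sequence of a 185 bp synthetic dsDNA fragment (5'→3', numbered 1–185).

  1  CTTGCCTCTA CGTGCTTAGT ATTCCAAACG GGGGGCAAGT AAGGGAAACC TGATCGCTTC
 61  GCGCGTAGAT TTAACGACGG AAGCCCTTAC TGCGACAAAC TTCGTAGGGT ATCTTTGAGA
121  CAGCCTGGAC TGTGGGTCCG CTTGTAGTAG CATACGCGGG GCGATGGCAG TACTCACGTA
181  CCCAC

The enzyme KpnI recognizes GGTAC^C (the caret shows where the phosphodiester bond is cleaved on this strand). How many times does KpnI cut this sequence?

No occurrence of GGTACC is present in the sequence.
KpnI does not cut: 0 sites.

0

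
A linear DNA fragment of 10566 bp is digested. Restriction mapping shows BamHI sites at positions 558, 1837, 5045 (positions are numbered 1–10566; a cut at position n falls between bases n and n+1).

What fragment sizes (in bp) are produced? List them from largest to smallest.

5521, 3208, 1279, 558 bp

Linear molecule, 3 cuts → 4 fragments:
  558 − 0 = 558 bp
  1837 − 558 = 1279 bp
  5045 − 1837 = 3208 bp
  10566 − 5045 = 5521 bp
Sorted largest to smallest: 5521, 3208, 1279, 558 bp.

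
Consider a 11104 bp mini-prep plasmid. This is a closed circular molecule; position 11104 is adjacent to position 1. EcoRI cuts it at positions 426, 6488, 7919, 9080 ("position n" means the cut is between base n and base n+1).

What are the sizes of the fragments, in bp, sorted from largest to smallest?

Circular molecule, 4 cuts → 4 fragments:
  6488 − 426 = 6062 bp
  7919 − 6488 = 1431 bp
  9080 − 7919 = 1161 bp
  wrap: 11104 − 9080 + 426 = 2450 bp
Sorted largest to smallest: 6062, 2450, 1431, 1161 bp.

6062, 2450, 1431, 1161 bp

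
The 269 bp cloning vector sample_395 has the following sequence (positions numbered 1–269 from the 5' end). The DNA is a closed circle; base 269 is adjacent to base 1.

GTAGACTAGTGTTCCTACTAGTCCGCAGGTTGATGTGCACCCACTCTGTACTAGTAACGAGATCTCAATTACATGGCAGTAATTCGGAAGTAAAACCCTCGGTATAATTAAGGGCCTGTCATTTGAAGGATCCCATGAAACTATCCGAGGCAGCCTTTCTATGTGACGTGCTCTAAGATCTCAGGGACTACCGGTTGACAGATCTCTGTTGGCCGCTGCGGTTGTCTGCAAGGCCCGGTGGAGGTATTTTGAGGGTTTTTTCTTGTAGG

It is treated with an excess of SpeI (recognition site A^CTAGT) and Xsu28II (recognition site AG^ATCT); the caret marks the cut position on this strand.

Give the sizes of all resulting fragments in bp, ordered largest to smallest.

SpeI sites (ACTAGT) start at positions 5, 17, 50.
SpeI cuts after the first base of each site, so after positions 5, 17, 50.
Xsu28II sites (AGATCT) start at positions 60, 176, 200.
Xsu28II cuts after base 2 of each site, so after positions 61, 177, 201.
Combined cut positions: 5, 17, 50, 61, 177, 201.
Circular molecule, 6 cuts → 6 fragments:
  6–17 → 12 bp
  18–50 → 33 bp
  51–61 → 11 bp
  62–177 → 116 bp
  178–201 → 24 bp
  202–269 then 1–5 → 68 + 5 = 73 bp
Sorted largest to smallest: 116, 73, 33, 24, 12, 11 bp.

116, 73, 33, 24, 12, 11 bp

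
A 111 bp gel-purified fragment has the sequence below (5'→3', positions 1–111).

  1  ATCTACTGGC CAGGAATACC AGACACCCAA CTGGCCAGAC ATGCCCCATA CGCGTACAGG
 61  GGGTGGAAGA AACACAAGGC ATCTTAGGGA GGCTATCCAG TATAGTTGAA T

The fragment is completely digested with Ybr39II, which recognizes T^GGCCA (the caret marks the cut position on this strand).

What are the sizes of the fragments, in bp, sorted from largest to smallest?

79, 25, 7 bp

Ybr39II sites (TGGCCA) start at positions 7, 32.
Ybr39II cuts after the first base of each site, so after positions 7, 32.
Linear molecule, 2 cuts → 3 fragments:
  1–7 → 7 bp
  8–32 → 25 bp
  33–111 → 79 bp
Sorted largest to smallest: 79, 25, 7 bp.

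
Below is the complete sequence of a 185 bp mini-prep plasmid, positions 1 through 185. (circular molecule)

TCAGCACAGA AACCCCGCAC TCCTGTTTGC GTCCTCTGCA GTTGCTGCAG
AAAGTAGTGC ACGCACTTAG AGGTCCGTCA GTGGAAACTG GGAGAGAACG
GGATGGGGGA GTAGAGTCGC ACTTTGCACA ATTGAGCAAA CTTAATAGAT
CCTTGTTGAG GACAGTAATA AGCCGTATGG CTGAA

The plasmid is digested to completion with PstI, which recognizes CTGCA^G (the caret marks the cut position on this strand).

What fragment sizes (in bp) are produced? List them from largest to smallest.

PstI sites (CTGCAG) start at positions 36, 45.
PstI cuts after base 5 of each site (before the last base), so after positions 40, 49.
Circular molecule, 2 cuts → 2 fragments:
  41–49 → 9 bp
  50–185 then 1–40 → 136 + 40 = 176 bp
Sorted largest to smallest: 176, 9 bp.

176, 9 bp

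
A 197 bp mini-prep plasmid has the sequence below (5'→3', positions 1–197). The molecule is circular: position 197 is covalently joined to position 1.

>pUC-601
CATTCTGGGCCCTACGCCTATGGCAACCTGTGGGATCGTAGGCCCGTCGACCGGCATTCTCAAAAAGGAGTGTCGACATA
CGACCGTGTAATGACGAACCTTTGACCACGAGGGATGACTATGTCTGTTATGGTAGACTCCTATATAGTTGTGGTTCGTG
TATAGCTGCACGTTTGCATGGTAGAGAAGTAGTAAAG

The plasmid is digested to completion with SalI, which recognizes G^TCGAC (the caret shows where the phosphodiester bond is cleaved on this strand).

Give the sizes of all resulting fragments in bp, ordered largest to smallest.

SalI sites (GTCGAC) start at positions 46, 72.
SalI cuts after the first base of each site, so after positions 46, 72.
Circular molecule, 2 cuts → 2 fragments:
  47–72 → 26 bp
  73–197 then 1–46 → 125 + 46 = 171 bp
Sorted largest to smallest: 171, 26 bp.

171, 26 bp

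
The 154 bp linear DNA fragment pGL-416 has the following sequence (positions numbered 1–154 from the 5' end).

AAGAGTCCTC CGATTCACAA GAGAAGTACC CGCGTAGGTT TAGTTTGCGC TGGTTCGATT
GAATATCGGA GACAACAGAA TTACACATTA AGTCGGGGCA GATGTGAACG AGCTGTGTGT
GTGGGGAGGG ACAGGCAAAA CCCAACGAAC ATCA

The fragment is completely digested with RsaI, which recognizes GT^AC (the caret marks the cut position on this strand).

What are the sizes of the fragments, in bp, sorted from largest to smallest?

127, 27 bp

The RsaI site (GTAC) starts at position 26.
RsaI cuts after base 2 of each site, so after position 27.
Linear molecule, 1 cut → 2 fragments:
  1–27 → 27 bp
  28–154 → 127 bp
Sorted largest to smallest: 127, 27 bp.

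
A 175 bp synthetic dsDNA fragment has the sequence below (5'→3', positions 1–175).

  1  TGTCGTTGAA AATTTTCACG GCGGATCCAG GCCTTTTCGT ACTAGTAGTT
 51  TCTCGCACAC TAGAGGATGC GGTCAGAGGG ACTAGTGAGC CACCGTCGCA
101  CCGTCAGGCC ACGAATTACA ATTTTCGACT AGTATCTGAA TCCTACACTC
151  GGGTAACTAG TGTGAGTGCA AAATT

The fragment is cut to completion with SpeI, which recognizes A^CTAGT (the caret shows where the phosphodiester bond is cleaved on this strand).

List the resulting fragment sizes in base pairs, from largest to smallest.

SpeI sites (ACTAGT) start at positions 41, 81, 128, 156.
SpeI cuts after the first base of each site, so after positions 41, 81, 128, 156.
Linear molecule, 4 cuts → 5 fragments:
  1–41 → 41 bp
  42–81 → 40 bp
  82–128 → 47 bp
  129–156 → 28 bp
  157–175 → 19 bp
Sorted largest to smallest: 47, 41, 40, 28, 19 bp.

47, 41, 40, 28, 19 bp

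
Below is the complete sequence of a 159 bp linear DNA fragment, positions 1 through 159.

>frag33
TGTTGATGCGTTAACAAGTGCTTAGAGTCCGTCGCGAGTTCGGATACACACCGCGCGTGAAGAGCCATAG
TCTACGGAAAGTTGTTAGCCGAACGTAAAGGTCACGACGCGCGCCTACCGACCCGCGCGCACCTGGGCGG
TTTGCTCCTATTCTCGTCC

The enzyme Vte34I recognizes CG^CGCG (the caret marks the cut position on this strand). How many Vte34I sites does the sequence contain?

CGCGCG occurs starting at positions 52, 108, 124.
Vte34I cuts at 3 sites.

3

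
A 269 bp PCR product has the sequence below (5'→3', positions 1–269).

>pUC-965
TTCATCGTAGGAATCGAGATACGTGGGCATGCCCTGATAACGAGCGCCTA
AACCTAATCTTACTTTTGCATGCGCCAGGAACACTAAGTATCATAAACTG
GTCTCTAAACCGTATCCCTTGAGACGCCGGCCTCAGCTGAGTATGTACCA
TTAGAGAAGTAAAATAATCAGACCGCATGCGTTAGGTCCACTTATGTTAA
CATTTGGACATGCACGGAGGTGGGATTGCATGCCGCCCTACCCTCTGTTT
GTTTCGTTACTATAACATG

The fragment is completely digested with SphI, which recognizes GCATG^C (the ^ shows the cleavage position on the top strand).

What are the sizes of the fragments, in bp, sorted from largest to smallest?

SphI sites (GCATGC) start at positions 27, 68, 175, 228.
SphI cuts after base 5 of each site (before the last base), so after positions 31, 72, 179, 232.
Linear molecule, 4 cuts → 5 fragments:
  1–31 → 31 bp
  32–72 → 41 bp
  73–179 → 107 bp
  180–232 → 53 bp
  233–269 → 37 bp
Sorted largest to smallest: 107, 53, 41, 37, 31 bp.

107, 53, 41, 37, 31 bp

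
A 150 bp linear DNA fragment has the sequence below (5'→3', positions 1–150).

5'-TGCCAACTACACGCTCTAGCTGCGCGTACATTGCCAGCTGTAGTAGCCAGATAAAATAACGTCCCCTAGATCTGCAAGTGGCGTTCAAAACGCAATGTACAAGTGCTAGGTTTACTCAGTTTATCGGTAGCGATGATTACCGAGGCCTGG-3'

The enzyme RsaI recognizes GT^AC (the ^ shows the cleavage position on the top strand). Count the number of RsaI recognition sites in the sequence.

GTAC occurs starting at positions 26, 97.
RsaI cuts at 2 sites.

2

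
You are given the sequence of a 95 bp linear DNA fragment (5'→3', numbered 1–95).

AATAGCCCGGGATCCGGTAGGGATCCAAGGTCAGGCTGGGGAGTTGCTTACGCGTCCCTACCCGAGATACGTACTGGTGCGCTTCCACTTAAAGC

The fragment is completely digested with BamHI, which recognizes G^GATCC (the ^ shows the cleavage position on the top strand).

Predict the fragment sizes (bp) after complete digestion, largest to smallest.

74, 11, 10 bp

BamHI sites (GGATCC) start at positions 10, 21.
BamHI cuts after the first base of each site, so after positions 10, 21.
Linear molecule, 2 cuts → 3 fragments:
  1–10 → 10 bp
  11–21 → 11 bp
  22–95 → 74 bp
Sorted largest to smallest: 74, 11, 10 bp.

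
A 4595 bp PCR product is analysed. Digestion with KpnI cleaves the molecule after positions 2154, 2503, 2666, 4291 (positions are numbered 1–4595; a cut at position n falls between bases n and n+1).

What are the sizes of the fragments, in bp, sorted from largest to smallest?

2154, 1625, 349, 304, 163 bp

Linear molecule, 4 cuts → 5 fragments:
  2154 − 0 = 2154 bp
  2503 − 2154 = 349 bp
  2666 − 2503 = 163 bp
  4291 − 2666 = 1625 bp
  4595 − 4291 = 304 bp
Sorted largest to smallest: 2154, 1625, 349, 304, 163 bp.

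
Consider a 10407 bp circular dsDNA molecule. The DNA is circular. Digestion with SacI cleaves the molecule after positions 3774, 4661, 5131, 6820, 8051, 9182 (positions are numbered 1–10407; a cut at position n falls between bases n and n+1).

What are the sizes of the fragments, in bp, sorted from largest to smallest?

Circular molecule, 6 cuts → 6 fragments:
  4661 − 3774 = 887 bp
  5131 − 4661 = 470 bp
  6820 − 5131 = 1689 bp
  8051 − 6820 = 1231 bp
  9182 − 8051 = 1131 bp
  wrap: 10407 − 9182 + 3774 = 4999 bp
Sorted largest to smallest: 4999, 1689, 1231, 1131, 887, 470 bp.

4999, 1689, 1231, 1131, 887, 470 bp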